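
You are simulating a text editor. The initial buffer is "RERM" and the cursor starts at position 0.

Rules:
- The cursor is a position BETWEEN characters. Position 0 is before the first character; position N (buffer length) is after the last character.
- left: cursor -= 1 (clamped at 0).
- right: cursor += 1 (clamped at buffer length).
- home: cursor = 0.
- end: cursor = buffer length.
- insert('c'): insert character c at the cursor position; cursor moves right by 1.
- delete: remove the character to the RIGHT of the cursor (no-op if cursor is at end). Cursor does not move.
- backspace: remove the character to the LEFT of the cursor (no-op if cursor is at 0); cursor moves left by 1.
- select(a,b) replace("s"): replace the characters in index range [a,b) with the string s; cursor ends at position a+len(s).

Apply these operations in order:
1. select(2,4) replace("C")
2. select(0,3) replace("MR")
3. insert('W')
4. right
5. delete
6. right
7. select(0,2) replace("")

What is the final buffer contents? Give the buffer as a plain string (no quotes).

Answer: W

Derivation:
After op 1 (select(2,4) replace("C")): buf='REC' cursor=3
After op 2 (select(0,3) replace("MR")): buf='MR' cursor=2
After op 3 (insert('W')): buf='MRW' cursor=3
After op 4 (right): buf='MRW' cursor=3
After op 5 (delete): buf='MRW' cursor=3
After op 6 (right): buf='MRW' cursor=3
After op 7 (select(0,2) replace("")): buf='W' cursor=0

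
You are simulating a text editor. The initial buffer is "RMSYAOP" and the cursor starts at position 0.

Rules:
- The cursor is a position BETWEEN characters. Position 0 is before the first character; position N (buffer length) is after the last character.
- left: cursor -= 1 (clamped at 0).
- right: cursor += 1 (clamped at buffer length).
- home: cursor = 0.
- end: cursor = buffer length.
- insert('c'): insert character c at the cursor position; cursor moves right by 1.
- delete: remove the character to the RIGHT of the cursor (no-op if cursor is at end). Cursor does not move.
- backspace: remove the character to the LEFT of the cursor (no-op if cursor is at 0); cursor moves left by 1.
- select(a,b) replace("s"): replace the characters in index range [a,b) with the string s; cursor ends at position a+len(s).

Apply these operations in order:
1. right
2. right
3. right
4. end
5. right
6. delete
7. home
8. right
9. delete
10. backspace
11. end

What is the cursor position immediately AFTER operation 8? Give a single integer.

After op 1 (right): buf='RMSYAOP' cursor=1
After op 2 (right): buf='RMSYAOP' cursor=2
After op 3 (right): buf='RMSYAOP' cursor=3
After op 4 (end): buf='RMSYAOP' cursor=7
After op 5 (right): buf='RMSYAOP' cursor=7
After op 6 (delete): buf='RMSYAOP' cursor=7
After op 7 (home): buf='RMSYAOP' cursor=0
After op 8 (right): buf='RMSYAOP' cursor=1

Answer: 1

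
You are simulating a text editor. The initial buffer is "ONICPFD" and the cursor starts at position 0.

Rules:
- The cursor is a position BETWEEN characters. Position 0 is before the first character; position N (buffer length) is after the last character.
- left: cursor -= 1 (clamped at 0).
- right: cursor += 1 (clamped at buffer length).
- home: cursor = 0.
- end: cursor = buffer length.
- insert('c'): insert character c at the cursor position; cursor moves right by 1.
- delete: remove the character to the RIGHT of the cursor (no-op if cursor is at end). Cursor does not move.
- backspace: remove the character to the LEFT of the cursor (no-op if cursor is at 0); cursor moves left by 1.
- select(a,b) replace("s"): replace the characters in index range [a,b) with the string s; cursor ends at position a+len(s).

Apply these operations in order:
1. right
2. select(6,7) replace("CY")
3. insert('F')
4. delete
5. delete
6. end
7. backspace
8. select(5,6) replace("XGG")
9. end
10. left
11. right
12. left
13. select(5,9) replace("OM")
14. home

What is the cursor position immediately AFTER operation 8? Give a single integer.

After op 1 (right): buf='ONICPFD' cursor=1
After op 2 (select(6,7) replace("CY")): buf='ONICPFCY' cursor=8
After op 3 (insert('F')): buf='ONICPFCYF' cursor=9
After op 4 (delete): buf='ONICPFCYF' cursor=9
After op 5 (delete): buf='ONICPFCYF' cursor=9
After op 6 (end): buf='ONICPFCYF' cursor=9
After op 7 (backspace): buf='ONICPFCY' cursor=8
After op 8 (select(5,6) replace("XGG")): buf='ONICPXGGCY' cursor=8

Answer: 8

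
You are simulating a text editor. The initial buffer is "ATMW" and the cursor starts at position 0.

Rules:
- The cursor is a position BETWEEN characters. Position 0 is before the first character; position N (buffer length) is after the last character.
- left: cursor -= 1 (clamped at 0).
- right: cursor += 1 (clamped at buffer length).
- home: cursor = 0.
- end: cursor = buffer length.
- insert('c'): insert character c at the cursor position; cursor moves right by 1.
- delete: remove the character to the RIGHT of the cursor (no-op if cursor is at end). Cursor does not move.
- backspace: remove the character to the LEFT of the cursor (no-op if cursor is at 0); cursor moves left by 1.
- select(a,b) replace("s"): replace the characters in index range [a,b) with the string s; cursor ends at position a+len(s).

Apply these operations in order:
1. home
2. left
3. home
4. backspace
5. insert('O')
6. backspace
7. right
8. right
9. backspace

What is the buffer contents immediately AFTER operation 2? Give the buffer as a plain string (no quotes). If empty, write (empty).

Answer: ATMW

Derivation:
After op 1 (home): buf='ATMW' cursor=0
After op 2 (left): buf='ATMW' cursor=0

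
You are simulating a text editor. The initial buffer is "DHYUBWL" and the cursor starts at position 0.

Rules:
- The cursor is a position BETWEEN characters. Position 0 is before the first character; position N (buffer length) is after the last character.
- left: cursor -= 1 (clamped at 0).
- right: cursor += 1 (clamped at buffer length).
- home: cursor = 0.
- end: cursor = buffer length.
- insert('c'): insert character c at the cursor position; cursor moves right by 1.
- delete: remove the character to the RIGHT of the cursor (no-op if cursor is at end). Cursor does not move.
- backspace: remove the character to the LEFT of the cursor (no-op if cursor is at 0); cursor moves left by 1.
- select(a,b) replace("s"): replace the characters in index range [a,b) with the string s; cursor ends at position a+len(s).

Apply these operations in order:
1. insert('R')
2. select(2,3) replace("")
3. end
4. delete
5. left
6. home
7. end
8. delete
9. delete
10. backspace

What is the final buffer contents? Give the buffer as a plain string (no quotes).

After op 1 (insert('R')): buf='RDHYUBWL' cursor=1
After op 2 (select(2,3) replace("")): buf='RDYUBWL' cursor=2
After op 3 (end): buf='RDYUBWL' cursor=7
After op 4 (delete): buf='RDYUBWL' cursor=7
After op 5 (left): buf='RDYUBWL' cursor=6
After op 6 (home): buf='RDYUBWL' cursor=0
After op 7 (end): buf='RDYUBWL' cursor=7
After op 8 (delete): buf='RDYUBWL' cursor=7
After op 9 (delete): buf='RDYUBWL' cursor=7
After op 10 (backspace): buf='RDYUBW' cursor=6

Answer: RDYUBW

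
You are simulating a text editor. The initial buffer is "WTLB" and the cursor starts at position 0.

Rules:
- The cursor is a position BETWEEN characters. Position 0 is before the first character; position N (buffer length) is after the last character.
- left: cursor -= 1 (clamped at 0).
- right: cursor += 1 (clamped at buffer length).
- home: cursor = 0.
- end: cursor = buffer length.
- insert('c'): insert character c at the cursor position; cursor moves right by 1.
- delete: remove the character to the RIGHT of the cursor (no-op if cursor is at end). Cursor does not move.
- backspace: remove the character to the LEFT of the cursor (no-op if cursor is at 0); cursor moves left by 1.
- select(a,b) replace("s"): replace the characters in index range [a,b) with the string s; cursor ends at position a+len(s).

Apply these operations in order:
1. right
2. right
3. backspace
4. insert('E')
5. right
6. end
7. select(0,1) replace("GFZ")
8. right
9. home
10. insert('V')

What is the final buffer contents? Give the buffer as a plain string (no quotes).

Answer: VGFZELB

Derivation:
After op 1 (right): buf='WTLB' cursor=1
After op 2 (right): buf='WTLB' cursor=2
After op 3 (backspace): buf='WLB' cursor=1
After op 4 (insert('E')): buf='WELB' cursor=2
After op 5 (right): buf='WELB' cursor=3
After op 6 (end): buf='WELB' cursor=4
After op 7 (select(0,1) replace("GFZ")): buf='GFZELB' cursor=3
After op 8 (right): buf='GFZELB' cursor=4
After op 9 (home): buf='GFZELB' cursor=0
After op 10 (insert('V')): buf='VGFZELB' cursor=1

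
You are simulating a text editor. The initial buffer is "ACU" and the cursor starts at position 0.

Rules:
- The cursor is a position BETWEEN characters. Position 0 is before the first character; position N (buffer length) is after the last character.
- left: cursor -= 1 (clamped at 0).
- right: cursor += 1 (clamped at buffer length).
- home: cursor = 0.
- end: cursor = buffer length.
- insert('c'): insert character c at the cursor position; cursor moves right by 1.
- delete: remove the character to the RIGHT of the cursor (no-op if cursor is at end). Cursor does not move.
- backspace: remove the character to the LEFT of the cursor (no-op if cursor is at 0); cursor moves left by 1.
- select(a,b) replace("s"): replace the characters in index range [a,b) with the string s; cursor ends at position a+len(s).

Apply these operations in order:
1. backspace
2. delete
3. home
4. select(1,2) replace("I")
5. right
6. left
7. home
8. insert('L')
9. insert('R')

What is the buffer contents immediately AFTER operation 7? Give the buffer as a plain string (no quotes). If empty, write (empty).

Answer: CI

Derivation:
After op 1 (backspace): buf='ACU' cursor=0
After op 2 (delete): buf='CU' cursor=0
After op 3 (home): buf='CU' cursor=0
After op 4 (select(1,2) replace("I")): buf='CI' cursor=2
After op 5 (right): buf='CI' cursor=2
After op 6 (left): buf='CI' cursor=1
After op 7 (home): buf='CI' cursor=0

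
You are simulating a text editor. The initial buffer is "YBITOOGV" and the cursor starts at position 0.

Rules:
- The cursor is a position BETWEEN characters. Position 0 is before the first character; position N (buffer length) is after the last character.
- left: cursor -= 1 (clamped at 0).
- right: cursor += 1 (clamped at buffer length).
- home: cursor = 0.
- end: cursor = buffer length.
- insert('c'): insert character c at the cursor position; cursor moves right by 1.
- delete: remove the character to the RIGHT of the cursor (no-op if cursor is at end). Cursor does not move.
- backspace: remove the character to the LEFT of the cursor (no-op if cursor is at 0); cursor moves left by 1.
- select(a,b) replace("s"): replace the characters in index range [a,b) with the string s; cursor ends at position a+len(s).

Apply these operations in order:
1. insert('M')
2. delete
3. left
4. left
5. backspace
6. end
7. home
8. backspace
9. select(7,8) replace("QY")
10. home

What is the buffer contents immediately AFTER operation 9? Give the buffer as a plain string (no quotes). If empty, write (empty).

Answer: MBITOOGQY

Derivation:
After op 1 (insert('M')): buf='MYBITOOGV' cursor=1
After op 2 (delete): buf='MBITOOGV' cursor=1
After op 3 (left): buf='MBITOOGV' cursor=0
After op 4 (left): buf='MBITOOGV' cursor=0
After op 5 (backspace): buf='MBITOOGV' cursor=0
After op 6 (end): buf='MBITOOGV' cursor=8
After op 7 (home): buf='MBITOOGV' cursor=0
After op 8 (backspace): buf='MBITOOGV' cursor=0
After op 9 (select(7,8) replace("QY")): buf='MBITOOGQY' cursor=9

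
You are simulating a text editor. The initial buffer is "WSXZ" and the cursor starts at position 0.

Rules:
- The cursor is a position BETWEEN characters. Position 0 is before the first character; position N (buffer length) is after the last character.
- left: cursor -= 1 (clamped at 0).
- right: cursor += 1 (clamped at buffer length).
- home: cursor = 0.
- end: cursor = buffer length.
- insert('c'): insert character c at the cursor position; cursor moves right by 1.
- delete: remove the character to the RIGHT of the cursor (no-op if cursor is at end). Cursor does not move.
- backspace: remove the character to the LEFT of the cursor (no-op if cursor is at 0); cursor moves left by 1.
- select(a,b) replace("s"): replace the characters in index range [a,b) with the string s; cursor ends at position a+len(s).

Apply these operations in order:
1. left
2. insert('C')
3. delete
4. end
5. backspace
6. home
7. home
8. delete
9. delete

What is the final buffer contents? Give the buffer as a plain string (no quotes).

Answer: X

Derivation:
After op 1 (left): buf='WSXZ' cursor=0
After op 2 (insert('C')): buf='CWSXZ' cursor=1
After op 3 (delete): buf='CSXZ' cursor=1
After op 4 (end): buf='CSXZ' cursor=4
After op 5 (backspace): buf='CSX' cursor=3
After op 6 (home): buf='CSX' cursor=0
After op 7 (home): buf='CSX' cursor=0
After op 8 (delete): buf='SX' cursor=0
After op 9 (delete): buf='X' cursor=0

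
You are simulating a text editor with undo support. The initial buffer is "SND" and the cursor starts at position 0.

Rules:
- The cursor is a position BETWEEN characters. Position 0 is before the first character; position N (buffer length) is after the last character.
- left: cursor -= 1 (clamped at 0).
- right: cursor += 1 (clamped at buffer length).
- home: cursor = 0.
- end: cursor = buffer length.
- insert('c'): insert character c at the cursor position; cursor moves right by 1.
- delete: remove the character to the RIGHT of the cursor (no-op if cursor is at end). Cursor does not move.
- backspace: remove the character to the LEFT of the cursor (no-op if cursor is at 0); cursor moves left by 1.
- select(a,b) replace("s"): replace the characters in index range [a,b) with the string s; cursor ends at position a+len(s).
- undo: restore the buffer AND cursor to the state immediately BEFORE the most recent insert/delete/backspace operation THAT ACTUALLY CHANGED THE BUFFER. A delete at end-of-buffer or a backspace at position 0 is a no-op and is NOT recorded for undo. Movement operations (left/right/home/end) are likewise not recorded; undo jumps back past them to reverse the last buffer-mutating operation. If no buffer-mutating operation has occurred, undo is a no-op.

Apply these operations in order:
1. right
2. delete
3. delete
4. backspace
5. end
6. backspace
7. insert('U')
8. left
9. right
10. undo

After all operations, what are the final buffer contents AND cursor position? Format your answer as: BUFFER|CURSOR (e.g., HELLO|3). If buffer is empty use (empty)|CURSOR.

Answer: (empty)|0

Derivation:
After op 1 (right): buf='SND' cursor=1
After op 2 (delete): buf='SD' cursor=1
After op 3 (delete): buf='S' cursor=1
After op 4 (backspace): buf='(empty)' cursor=0
After op 5 (end): buf='(empty)' cursor=0
After op 6 (backspace): buf='(empty)' cursor=0
After op 7 (insert('U')): buf='U' cursor=1
After op 8 (left): buf='U' cursor=0
After op 9 (right): buf='U' cursor=1
After op 10 (undo): buf='(empty)' cursor=0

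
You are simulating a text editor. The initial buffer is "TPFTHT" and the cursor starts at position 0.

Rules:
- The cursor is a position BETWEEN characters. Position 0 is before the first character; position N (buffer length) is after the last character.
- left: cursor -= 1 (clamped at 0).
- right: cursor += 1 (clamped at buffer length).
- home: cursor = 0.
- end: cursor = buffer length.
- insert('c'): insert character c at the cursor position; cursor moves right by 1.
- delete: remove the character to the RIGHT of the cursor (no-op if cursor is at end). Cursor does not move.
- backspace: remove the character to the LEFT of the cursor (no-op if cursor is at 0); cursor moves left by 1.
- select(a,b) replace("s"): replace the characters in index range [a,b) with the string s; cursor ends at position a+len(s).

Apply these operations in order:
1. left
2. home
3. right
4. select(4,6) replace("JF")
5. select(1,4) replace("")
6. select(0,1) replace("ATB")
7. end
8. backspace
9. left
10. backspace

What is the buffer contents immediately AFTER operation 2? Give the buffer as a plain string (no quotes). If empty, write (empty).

After op 1 (left): buf='TPFTHT' cursor=0
After op 2 (home): buf='TPFTHT' cursor=0

Answer: TPFTHT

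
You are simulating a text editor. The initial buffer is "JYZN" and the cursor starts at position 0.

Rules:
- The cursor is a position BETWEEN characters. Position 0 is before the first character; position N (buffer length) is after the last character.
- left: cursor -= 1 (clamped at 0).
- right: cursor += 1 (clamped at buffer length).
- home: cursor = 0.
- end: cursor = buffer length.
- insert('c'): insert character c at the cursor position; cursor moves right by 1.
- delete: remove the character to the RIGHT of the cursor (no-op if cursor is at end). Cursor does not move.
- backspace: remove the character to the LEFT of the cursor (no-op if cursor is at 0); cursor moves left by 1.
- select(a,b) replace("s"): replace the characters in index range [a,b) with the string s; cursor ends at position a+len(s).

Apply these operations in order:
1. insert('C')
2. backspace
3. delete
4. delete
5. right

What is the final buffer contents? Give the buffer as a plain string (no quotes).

Answer: ZN

Derivation:
After op 1 (insert('C')): buf='CJYZN' cursor=1
After op 2 (backspace): buf='JYZN' cursor=0
After op 3 (delete): buf='YZN' cursor=0
After op 4 (delete): buf='ZN' cursor=0
After op 5 (right): buf='ZN' cursor=1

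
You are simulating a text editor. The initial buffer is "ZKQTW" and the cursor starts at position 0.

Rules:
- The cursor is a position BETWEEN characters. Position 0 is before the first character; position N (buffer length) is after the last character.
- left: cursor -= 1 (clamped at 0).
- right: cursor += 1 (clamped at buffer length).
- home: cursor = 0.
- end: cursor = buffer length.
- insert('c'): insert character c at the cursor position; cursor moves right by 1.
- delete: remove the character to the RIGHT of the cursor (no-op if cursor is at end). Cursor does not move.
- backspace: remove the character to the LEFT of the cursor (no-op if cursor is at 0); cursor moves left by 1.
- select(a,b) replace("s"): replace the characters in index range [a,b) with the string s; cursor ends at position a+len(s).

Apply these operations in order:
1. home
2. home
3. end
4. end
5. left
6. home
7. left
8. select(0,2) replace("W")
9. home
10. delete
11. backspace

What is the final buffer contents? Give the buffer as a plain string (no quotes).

After op 1 (home): buf='ZKQTW' cursor=0
After op 2 (home): buf='ZKQTW' cursor=0
After op 3 (end): buf='ZKQTW' cursor=5
After op 4 (end): buf='ZKQTW' cursor=5
After op 5 (left): buf='ZKQTW' cursor=4
After op 6 (home): buf='ZKQTW' cursor=0
After op 7 (left): buf='ZKQTW' cursor=0
After op 8 (select(0,2) replace("W")): buf='WQTW' cursor=1
After op 9 (home): buf='WQTW' cursor=0
After op 10 (delete): buf='QTW' cursor=0
After op 11 (backspace): buf='QTW' cursor=0

Answer: QTW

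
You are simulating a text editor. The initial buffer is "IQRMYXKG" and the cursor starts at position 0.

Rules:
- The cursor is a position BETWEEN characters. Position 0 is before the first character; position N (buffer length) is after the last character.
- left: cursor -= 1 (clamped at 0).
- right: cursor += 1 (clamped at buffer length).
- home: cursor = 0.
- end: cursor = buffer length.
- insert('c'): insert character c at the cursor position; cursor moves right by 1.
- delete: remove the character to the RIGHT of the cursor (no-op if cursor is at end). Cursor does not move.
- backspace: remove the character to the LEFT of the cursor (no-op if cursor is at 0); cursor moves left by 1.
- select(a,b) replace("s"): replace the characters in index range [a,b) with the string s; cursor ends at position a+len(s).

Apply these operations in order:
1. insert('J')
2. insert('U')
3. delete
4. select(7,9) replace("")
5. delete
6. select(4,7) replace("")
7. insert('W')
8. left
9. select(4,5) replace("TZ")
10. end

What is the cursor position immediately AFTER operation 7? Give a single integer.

After op 1 (insert('J')): buf='JIQRMYXKG' cursor=1
After op 2 (insert('U')): buf='JUIQRMYXKG' cursor=2
After op 3 (delete): buf='JUQRMYXKG' cursor=2
After op 4 (select(7,9) replace("")): buf='JUQRMYX' cursor=7
After op 5 (delete): buf='JUQRMYX' cursor=7
After op 6 (select(4,7) replace("")): buf='JUQR' cursor=4
After op 7 (insert('W')): buf='JUQRW' cursor=5

Answer: 5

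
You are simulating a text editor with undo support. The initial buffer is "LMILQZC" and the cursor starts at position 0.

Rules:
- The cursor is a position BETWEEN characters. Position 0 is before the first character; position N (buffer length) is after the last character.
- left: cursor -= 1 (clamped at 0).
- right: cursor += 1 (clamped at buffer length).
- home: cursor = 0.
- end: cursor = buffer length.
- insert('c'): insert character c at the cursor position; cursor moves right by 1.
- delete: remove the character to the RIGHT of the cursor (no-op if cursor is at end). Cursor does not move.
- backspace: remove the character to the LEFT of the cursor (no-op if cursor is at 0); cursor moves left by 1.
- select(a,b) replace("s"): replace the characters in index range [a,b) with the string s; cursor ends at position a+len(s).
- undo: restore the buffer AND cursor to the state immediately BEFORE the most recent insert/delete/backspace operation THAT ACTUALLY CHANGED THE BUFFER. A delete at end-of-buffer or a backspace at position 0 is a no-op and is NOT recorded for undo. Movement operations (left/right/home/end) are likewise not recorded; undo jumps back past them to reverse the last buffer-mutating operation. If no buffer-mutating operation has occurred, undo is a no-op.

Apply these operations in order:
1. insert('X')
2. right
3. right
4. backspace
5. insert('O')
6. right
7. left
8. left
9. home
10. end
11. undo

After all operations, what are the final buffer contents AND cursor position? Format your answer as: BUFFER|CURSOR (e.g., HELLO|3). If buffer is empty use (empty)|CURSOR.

After op 1 (insert('X')): buf='XLMILQZC' cursor=1
After op 2 (right): buf='XLMILQZC' cursor=2
After op 3 (right): buf='XLMILQZC' cursor=3
After op 4 (backspace): buf='XLILQZC' cursor=2
After op 5 (insert('O')): buf='XLOILQZC' cursor=3
After op 6 (right): buf='XLOILQZC' cursor=4
After op 7 (left): buf='XLOILQZC' cursor=3
After op 8 (left): buf='XLOILQZC' cursor=2
After op 9 (home): buf='XLOILQZC' cursor=0
After op 10 (end): buf='XLOILQZC' cursor=8
After op 11 (undo): buf='XLILQZC' cursor=2

Answer: XLILQZC|2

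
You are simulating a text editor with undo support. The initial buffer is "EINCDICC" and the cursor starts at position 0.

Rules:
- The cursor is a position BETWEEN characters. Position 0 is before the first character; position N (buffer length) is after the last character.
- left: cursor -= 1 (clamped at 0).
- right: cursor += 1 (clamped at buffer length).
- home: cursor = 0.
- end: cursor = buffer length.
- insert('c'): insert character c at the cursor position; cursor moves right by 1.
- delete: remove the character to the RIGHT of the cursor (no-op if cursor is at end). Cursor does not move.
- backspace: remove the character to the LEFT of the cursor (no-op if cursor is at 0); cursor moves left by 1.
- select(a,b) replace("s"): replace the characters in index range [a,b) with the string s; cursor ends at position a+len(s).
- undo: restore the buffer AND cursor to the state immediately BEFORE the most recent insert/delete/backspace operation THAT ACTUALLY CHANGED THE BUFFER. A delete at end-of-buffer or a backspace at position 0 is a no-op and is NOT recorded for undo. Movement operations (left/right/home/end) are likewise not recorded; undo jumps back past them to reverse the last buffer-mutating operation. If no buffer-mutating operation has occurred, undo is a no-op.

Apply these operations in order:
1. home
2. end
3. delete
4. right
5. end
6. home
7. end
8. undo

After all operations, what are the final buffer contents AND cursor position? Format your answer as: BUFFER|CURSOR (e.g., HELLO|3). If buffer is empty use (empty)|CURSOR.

Answer: EINCDICC|8

Derivation:
After op 1 (home): buf='EINCDICC' cursor=0
After op 2 (end): buf='EINCDICC' cursor=8
After op 3 (delete): buf='EINCDICC' cursor=8
After op 4 (right): buf='EINCDICC' cursor=8
After op 5 (end): buf='EINCDICC' cursor=8
After op 6 (home): buf='EINCDICC' cursor=0
After op 7 (end): buf='EINCDICC' cursor=8
After op 8 (undo): buf='EINCDICC' cursor=8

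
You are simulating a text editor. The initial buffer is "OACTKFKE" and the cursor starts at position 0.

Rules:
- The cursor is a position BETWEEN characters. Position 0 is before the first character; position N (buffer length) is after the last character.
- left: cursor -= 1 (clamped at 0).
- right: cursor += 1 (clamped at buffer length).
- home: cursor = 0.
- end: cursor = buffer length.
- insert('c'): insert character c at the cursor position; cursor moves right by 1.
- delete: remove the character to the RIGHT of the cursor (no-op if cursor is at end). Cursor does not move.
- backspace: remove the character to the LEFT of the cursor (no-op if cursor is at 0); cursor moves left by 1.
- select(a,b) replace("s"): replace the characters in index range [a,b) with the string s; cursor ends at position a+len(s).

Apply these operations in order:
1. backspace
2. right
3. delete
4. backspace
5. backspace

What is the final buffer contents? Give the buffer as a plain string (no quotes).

Answer: CTKFKE

Derivation:
After op 1 (backspace): buf='OACTKFKE' cursor=0
After op 2 (right): buf='OACTKFKE' cursor=1
After op 3 (delete): buf='OCTKFKE' cursor=1
After op 4 (backspace): buf='CTKFKE' cursor=0
After op 5 (backspace): buf='CTKFKE' cursor=0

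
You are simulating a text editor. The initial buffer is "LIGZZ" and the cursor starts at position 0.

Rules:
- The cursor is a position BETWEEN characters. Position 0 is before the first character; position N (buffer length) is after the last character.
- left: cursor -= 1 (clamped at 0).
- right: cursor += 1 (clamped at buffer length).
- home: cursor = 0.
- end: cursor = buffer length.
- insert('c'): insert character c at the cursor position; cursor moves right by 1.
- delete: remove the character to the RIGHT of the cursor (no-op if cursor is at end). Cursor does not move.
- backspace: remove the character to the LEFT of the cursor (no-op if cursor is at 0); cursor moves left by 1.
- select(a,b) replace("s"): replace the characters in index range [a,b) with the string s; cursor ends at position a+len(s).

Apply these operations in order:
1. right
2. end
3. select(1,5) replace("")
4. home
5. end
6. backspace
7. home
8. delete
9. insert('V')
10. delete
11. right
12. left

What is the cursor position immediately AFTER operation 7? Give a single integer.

After op 1 (right): buf='LIGZZ' cursor=1
After op 2 (end): buf='LIGZZ' cursor=5
After op 3 (select(1,5) replace("")): buf='L' cursor=1
After op 4 (home): buf='L' cursor=0
After op 5 (end): buf='L' cursor=1
After op 6 (backspace): buf='(empty)' cursor=0
After op 7 (home): buf='(empty)' cursor=0

Answer: 0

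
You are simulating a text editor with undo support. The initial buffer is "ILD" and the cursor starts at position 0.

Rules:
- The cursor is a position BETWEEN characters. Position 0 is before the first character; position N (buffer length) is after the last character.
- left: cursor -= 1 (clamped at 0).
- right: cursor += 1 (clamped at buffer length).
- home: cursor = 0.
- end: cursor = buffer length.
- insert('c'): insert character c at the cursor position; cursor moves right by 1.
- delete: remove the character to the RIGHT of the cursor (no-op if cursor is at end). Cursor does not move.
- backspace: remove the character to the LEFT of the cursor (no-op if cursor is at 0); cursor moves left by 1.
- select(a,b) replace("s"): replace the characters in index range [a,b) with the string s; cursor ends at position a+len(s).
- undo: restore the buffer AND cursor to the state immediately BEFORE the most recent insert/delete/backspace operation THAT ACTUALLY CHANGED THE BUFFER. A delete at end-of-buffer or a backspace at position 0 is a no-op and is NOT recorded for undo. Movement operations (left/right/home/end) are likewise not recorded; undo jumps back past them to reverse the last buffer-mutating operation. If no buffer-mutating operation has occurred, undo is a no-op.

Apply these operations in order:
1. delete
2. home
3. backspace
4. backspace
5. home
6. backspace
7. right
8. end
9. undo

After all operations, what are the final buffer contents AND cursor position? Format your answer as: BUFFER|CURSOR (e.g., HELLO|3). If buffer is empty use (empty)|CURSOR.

Answer: ILD|0

Derivation:
After op 1 (delete): buf='LD' cursor=0
After op 2 (home): buf='LD' cursor=0
After op 3 (backspace): buf='LD' cursor=0
After op 4 (backspace): buf='LD' cursor=0
After op 5 (home): buf='LD' cursor=0
After op 6 (backspace): buf='LD' cursor=0
After op 7 (right): buf='LD' cursor=1
After op 8 (end): buf='LD' cursor=2
After op 9 (undo): buf='ILD' cursor=0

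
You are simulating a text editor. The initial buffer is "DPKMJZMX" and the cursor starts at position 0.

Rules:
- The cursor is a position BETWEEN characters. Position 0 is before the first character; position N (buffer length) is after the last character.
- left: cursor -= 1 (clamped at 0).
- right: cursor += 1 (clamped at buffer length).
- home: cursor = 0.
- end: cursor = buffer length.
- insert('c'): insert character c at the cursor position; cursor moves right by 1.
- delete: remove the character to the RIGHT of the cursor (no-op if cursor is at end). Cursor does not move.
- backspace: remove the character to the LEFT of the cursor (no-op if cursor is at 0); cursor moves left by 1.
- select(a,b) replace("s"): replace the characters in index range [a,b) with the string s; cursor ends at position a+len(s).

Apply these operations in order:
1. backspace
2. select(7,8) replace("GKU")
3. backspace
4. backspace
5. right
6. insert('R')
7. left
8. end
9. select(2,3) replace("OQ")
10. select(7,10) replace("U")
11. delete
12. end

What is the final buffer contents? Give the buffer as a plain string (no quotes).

Answer: DPOQMJZU

Derivation:
After op 1 (backspace): buf='DPKMJZMX' cursor=0
After op 2 (select(7,8) replace("GKU")): buf='DPKMJZMGKU' cursor=10
After op 3 (backspace): buf='DPKMJZMGK' cursor=9
After op 4 (backspace): buf='DPKMJZMG' cursor=8
After op 5 (right): buf='DPKMJZMG' cursor=8
After op 6 (insert('R')): buf='DPKMJZMGR' cursor=9
After op 7 (left): buf='DPKMJZMGR' cursor=8
After op 8 (end): buf='DPKMJZMGR' cursor=9
After op 9 (select(2,3) replace("OQ")): buf='DPOQMJZMGR' cursor=4
After op 10 (select(7,10) replace("U")): buf='DPOQMJZU' cursor=8
After op 11 (delete): buf='DPOQMJZU' cursor=8
After op 12 (end): buf='DPOQMJZU' cursor=8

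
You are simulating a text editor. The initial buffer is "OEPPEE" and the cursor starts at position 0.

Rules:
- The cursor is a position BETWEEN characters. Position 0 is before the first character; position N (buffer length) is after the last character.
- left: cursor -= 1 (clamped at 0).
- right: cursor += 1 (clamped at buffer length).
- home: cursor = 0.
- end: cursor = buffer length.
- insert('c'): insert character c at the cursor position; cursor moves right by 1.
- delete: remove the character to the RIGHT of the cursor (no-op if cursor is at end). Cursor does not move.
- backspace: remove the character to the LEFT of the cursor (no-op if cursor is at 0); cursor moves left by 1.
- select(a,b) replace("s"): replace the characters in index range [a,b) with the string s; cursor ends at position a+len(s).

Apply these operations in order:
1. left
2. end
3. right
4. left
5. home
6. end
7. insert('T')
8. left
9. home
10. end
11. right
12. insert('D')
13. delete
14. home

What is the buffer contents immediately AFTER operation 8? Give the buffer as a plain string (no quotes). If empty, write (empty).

Answer: OEPPEET

Derivation:
After op 1 (left): buf='OEPPEE' cursor=0
After op 2 (end): buf='OEPPEE' cursor=6
After op 3 (right): buf='OEPPEE' cursor=6
After op 4 (left): buf='OEPPEE' cursor=5
After op 5 (home): buf='OEPPEE' cursor=0
After op 6 (end): buf='OEPPEE' cursor=6
After op 7 (insert('T')): buf='OEPPEET' cursor=7
After op 8 (left): buf='OEPPEET' cursor=6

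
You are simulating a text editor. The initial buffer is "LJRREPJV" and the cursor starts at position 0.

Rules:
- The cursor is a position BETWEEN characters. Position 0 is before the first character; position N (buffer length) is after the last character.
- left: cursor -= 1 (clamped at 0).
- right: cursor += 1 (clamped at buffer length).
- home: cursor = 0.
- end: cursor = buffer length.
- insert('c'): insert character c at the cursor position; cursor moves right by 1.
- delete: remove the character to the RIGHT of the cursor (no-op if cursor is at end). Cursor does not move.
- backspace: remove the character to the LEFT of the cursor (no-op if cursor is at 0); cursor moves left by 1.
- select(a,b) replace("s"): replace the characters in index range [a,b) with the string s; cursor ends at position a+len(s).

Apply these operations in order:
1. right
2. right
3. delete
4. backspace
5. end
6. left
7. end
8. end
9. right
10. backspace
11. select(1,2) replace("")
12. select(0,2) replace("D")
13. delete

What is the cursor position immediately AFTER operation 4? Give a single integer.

After op 1 (right): buf='LJRREPJV' cursor=1
After op 2 (right): buf='LJRREPJV' cursor=2
After op 3 (delete): buf='LJREPJV' cursor=2
After op 4 (backspace): buf='LREPJV' cursor=1

Answer: 1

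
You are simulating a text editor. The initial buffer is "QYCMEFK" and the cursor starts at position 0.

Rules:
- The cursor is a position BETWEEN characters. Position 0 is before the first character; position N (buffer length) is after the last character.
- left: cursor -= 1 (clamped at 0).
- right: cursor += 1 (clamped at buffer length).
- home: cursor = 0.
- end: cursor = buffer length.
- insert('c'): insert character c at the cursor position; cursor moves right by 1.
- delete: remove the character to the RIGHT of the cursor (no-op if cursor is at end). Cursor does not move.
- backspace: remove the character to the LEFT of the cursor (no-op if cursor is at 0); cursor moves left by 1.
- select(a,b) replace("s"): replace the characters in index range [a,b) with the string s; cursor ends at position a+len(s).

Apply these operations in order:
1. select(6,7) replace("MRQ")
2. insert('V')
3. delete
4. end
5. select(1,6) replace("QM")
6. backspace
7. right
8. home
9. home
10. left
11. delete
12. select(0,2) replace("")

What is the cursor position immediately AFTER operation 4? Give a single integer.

After op 1 (select(6,7) replace("MRQ")): buf='QYCMEFMRQ' cursor=9
After op 2 (insert('V')): buf='QYCMEFMRQV' cursor=10
After op 3 (delete): buf='QYCMEFMRQV' cursor=10
After op 4 (end): buf='QYCMEFMRQV' cursor=10

Answer: 10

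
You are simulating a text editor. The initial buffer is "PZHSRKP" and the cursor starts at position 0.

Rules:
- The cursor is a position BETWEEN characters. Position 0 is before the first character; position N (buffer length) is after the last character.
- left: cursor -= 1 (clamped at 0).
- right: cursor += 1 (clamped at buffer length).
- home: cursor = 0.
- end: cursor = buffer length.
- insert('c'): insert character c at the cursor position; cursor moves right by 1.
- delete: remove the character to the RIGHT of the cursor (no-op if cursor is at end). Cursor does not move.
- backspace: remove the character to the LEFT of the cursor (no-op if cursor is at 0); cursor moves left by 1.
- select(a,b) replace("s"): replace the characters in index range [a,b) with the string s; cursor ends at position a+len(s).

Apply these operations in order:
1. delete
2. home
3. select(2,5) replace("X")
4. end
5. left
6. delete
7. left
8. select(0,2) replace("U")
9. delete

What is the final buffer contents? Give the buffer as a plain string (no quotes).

After op 1 (delete): buf='ZHSRKP' cursor=0
After op 2 (home): buf='ZHSRKP' cursor=0
After op 3 (select(2,5) replace("X")): buf='ZHXP' cursor=3
After op 4 (end): buf='ZHXP' cursor=4
After op 5 (left): buf='ZHXP' cursor=3
After op 6 (delete): buf='ZHX' cursor=3
After op 7 (left): buf='ZHX' cursor=2
After op 8 (select(0,2) replace("U")): buf='UX' cursor=1
After op 9 (delete): buf='U' cursor=1

Answer: U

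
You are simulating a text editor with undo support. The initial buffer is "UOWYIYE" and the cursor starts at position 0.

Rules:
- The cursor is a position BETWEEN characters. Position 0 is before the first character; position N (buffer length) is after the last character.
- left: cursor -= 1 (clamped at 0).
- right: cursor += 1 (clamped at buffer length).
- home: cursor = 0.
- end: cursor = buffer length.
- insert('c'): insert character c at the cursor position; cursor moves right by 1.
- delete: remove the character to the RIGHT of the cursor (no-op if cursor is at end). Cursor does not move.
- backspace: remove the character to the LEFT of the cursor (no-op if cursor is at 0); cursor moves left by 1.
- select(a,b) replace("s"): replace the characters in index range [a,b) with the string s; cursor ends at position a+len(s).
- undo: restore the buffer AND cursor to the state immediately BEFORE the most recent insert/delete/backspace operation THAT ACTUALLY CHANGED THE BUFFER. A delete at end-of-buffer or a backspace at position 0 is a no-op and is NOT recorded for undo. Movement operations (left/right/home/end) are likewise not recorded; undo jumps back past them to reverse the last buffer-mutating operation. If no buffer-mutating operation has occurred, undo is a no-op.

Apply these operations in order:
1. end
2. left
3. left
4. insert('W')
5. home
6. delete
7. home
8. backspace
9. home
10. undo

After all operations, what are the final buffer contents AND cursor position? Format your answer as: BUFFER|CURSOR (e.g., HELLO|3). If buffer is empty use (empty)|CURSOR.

Answer: UOWYIWYE|0

Derivation:
After op 1 (end): buf='UOWYIYE' cursor=7
After op 2 (left): buf='UOWYIYE' cursor=6
After op 3 (left): buf='UOWYIYE' cursor=5
After op 4 (insert('W')): buf='UOWYIWYE' cursor=6
After op 5 (home): buf='UOWYIWYE' cursor=0
After op 6 (delete): buf='OWYIWYE' cursor=0
After op 7 (home): buf='OWYIWYE' cursor=0
After op 8 (backspace): buf='OWYIWYE' cursor=0
After op 9 (home): buf='OWYIWYE' cursor=0
After op 10 (undo): buf='UOWYIWYE' cursor=0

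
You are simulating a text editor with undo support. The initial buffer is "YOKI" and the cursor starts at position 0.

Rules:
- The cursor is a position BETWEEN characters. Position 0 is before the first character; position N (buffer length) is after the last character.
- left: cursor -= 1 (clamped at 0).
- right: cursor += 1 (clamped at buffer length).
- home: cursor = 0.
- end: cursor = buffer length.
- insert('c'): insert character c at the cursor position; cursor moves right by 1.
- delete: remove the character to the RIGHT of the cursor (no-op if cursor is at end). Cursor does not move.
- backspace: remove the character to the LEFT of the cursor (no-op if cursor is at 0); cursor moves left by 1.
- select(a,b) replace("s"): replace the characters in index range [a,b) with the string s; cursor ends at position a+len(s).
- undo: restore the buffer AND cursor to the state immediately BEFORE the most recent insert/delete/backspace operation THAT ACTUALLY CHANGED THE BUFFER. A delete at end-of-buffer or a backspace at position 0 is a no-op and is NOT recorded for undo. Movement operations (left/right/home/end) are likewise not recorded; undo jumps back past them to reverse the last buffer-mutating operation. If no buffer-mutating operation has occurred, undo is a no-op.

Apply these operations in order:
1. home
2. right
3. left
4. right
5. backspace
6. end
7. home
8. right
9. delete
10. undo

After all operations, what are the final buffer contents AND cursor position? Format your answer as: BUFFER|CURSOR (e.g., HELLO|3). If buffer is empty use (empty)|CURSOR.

After op 1 (home): buf='YOKI' cursor=0
After op 2 (right): buf='YOKI' cursor=1
After op 3 (left): buf='YOKI' cursor=0
After op 4 (right): buf='YOKI' cursor=1
After op 5 (backspace): buf='OKI' cursor=0
After op 6 (end): buf='OKI' cursor=3
After op 7 (home): buf='OKI' cursor=0
After op 8 (right): buf='OKI' cursor=1
After op 9 (delete): buf='OI' cursor=1
After op 10 (undo): buf='OKI' cursor=1

Answer: OKI|1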